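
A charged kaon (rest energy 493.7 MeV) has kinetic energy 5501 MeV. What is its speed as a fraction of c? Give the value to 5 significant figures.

β ≈ 0.99660

γ = 1 + K/(m₀c²) = 1 + 5501/493.7 = 12.14239
β = √(1 − 1/γ²) = 0.99660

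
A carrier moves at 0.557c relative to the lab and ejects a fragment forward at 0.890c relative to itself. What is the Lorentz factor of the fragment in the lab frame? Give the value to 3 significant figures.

γ ≈ 3.95

u_lab = (0.890 + 0.557)/(1 + 0.890×0.557) = 1.447/1.49573 = 0.967421
γ = 1/√(1 − 0.967421²) = 3.95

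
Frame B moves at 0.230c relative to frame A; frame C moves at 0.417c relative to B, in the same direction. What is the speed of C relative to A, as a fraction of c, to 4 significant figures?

u ≈ 0.5904c

Compose boost 2: (0.417 + 0.230)/(1 + 0.417×0.230) = 0.6470/1.09591 = 0.5904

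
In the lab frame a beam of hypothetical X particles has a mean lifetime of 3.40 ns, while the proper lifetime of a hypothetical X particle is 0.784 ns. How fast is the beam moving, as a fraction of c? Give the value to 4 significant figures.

γ = Δt/τ₀ = 3.40/0.784 = 4.33673
β = √(1 − 1/γ²) = √(1 − 1/4.33673²) = 0.9731

β ≈ 0.9731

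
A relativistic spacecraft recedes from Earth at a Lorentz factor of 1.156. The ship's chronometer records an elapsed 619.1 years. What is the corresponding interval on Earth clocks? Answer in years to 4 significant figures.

Δt ≈ 715.7 years

γ = 1.156 (given)
Time dilation: Δt = γτ₀ = 1.156 × 619.1 years = 715.7 years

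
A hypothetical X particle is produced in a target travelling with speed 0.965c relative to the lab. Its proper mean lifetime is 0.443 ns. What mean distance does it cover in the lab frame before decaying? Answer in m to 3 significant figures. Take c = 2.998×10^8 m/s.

γ = 1/√(1 − 0.965²) = 3.8132
Dilated lifetime: Δt = γτ₀ = 3.8132 × 0.443 ns = 1.6892 ns
d = vΔt = 0.965c × 1.6892 ns = 2.8931×10^8 m/s × 1.6892×10^-9 s = 0.489 m

d ≈ 0.489 m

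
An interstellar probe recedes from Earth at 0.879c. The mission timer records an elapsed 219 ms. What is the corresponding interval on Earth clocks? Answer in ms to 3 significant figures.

Δt ≈ 459 ms

γ = 1/√(1 − 0.879²) = 2.0972
Time dilation: Δt = γτ₀ = 2.0972 × 219 ms = 459 ms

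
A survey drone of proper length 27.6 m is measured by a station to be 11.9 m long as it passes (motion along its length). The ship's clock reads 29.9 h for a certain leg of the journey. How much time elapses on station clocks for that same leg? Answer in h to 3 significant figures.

Length contraction ⇒ γ = L₀/L = 27.6/11.9 = 2.3193
Time dilation: Δt = γτ₀ = 2.3193 × 29.9 h = 69.3 h

Δt ≈ 69.3 h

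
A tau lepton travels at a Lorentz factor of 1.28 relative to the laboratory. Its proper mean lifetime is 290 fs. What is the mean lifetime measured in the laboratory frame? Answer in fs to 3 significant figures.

Δt ≈ 371 fs

γ = 1.28 (given)
Time dilation: Δt = γτ₀ = 1.28 × 290 fs = 371 fs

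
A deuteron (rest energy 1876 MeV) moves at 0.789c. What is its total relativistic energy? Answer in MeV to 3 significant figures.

γ = 1/√(1 − 0.789²) = 1.6276
E = γm₀c² = 1.6276 × 1876 MeV = 3050 MeV

E ≈ 3050 MeV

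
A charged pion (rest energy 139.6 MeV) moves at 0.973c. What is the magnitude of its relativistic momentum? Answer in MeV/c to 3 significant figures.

γ = 1/√(1 − 0.973²) = 4.3327
p = γβm₀c = 4.3327 × 0.973 × 139.6 MeV/c = 589 MeV/c

p ≈ 589 MeV/c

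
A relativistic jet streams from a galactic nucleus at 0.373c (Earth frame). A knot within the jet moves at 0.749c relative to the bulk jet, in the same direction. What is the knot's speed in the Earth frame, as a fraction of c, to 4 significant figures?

Relativistic velocity addition: u = (u' + v)/(1 + u'v/c²)
= (0.749 + 0.373)/(1 + 0.749×0.373) = 1.122/1.27938 = 0.8770

u ≈ 0.8770c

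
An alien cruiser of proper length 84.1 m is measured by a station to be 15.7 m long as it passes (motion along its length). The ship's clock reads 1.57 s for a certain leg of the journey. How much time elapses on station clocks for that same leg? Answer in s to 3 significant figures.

Δt ≈ 8.41 s

Length contraction ⇒ γ = L₀/L = 84.1/15.7 = 5.3567
Time dilation: Δt = γτ₀ = 5.3567 × 1.57 s = 8.41 s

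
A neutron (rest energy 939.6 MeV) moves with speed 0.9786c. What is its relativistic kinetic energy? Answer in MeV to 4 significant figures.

K ≈ 3627 MeV

γ = 1/√(1 − 0.9786²) = 4.85975
K = (γ − 1)m₀c² = (4.85975 − 1) × 939.6 MeV = 3.85975 × 939.6 MeV = 3627 MeV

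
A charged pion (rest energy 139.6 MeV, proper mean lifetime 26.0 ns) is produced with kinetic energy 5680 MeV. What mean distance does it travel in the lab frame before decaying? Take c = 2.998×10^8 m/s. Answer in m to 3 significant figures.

d ≈ 325 m

γ = 1 + K/(m₀c²) = 1 + 5680/139.6 = 41.688
β = √(1 − 1/γ²) = 0.99971
Dilated lifetime: γτ₀ = 41.688 × 26.0 ns = 1083.9 ns
d = βc·γτ₀ = 0.99971 × (2.998×10^8 m/s) × 1.0839×10^-6 s = 325 m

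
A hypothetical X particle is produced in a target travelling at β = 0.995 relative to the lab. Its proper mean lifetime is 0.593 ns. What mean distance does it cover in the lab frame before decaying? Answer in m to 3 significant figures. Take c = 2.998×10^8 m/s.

d ≈ 1.77 m

γ = 1/√(1 − 0.995²) = 10.013
Dilated lifetime: Δt = γτ₀ = 10.013 × 0.593 ns = 5.9374 ns
d = vΔt = 0.995c × 5.9374 ns = 2.9830×10^8 m/s × 5.9374×10^-9 s = 1.77 m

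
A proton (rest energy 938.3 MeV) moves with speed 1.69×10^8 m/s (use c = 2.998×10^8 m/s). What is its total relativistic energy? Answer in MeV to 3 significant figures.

β = v/c = 1.69×10^8 / 2.998×10^8 = 0.56371
γ = 1/√(1 − 0.56371²) = 1.2107
E = γm₀c² = 1.2107 × 938.3 MeV = 1140 MeV

E ≈ 1140 MeV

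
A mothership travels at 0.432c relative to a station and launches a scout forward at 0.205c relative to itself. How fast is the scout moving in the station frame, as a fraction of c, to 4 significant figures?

u ≈ 0.5852c

Compose boost 2: (0.205 + 0.432)/(1 + 0.205×0.432) = 0.6370/1.08856 = 0.5852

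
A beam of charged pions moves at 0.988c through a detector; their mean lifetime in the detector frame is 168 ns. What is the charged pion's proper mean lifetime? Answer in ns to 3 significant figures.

τ₀ ≈ 25.9 ns

γ = 1/√(1 − 0.988²) = 6.4744
Proper time: τ₀ = Δt/γ = 168/6.4744 = 25.9 ns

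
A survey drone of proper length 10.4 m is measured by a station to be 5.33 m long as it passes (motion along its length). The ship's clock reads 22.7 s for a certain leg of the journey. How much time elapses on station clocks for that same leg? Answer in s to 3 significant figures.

Δt ≈ 44.3 s

Length contraction ⇒ γ = L₀/L = 10.4/5.33 = 1.9512
Time dilation: Δt = γτ₀ = 1.9512 × 22.7 s = 44.3 s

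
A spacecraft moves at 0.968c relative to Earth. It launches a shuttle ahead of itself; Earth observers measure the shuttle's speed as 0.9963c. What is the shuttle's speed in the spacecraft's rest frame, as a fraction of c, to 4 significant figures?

u' ≈ 0.7954c

Inverse velocity addition: u' = (u − v)/(1 − uv/c²)
= (0.9963 − 0.968)/(1 − 0.9963×0.968) = 0.02830/0.0355816 = 0.7954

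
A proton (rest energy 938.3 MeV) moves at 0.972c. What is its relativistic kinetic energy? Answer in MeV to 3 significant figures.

γ = 1/√(1 − 0.972²) = 4.2557
K = (γ − 1)m₀c² = (4.2557 − 1) × 938.3 MeV = 3.2557 × 938.3 MeV = 3050 MeV

K ≈ 3050 MeV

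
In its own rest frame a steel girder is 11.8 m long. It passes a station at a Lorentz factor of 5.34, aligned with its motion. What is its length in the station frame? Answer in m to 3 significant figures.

L ≈ 2.21 m

γ = 5.34 (given)
Length contraction: L = L₀/γ = 11.8/5.34 = 2.21 m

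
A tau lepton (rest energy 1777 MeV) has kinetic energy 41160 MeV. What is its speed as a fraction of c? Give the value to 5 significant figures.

γ = 1 + K/(m₀c²) = 1 + 41160/1777 = 24.16263
β = √(1 − 1/γ²) = 0.99914

β ≈ 0.99914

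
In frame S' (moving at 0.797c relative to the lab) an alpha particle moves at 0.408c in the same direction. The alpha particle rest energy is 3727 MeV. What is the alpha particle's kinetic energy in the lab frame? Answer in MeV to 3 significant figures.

u_lab = (0.408 + 0.797)/(1 + 0.408×0.797) = 0.909313
γ = 1/√(1 − 0.909313²) = 2.4032
K = (γ − 1)m₀c² = (2.4032 − 1) × 3727 = 1.4032 × 3727 = 5230 MeV

K ≈ 5230 MeV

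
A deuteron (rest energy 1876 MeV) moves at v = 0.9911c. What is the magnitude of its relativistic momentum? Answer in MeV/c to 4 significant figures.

γ = 1/√(1 − 0.9911²) = 7.51205
p = γβm₀c = 7.51205 × 0.9911 × 1876 MeV/c = 13970 MeV/c

p ≈ 13970 MeV/c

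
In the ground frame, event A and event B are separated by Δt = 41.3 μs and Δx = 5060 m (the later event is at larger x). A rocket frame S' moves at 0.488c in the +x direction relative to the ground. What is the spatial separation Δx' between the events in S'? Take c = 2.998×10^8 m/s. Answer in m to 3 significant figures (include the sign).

γ = 1/√(1 − 0.488²) = 1.1457
Δx' = γ(Δx − vΔt) = 1.1457 × (5060 m − 0.488×(2.998×10^8 m/s)×41.3×10^-6 s)
= 1.1457 × (-982.29 m) = -1130 m

Δx' ≈ -1130 m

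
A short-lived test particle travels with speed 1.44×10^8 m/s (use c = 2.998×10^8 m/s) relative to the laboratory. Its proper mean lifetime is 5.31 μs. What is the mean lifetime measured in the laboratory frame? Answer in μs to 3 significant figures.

Δt ≈ 6.05 μs

β = v/c = 1.44×10^8 / 2.998×10^8 = 0.48032
γ = 1/√(1 − 0.48032²) = 1.1401
Time dilation: Δt = γτ₀ = 1.1401 × 5.31 μs = 6.05 μs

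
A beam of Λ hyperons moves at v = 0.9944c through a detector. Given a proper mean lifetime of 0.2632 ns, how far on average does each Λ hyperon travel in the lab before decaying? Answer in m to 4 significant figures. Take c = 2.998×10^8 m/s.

γ = 1/√(1 − 0.9944²) = 9.46237
Dilated lifetime: Δt = γτ₀ = 9.46237 × 0.2632 ns = 2.49050 ns
d = vΔt = 0.9944c × 2.49050 ns = 2.98121×10^8 m/s × 2.49050×10^-9 s = 0.7425 m

d ≈ 0.7425 m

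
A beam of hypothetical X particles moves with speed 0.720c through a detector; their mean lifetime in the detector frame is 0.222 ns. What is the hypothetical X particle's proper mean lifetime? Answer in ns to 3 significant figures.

γ = 1/√(1 − 0.720²) = 1.4410
Proper time: τ₀ = Δt/γ = 0.222/1.4410 = 0.154 ns

τ₀ ≈ 0.154 ns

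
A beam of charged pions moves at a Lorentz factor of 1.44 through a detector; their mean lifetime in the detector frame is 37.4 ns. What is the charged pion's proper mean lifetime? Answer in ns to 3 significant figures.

γ = 1.44 (given)
Proper time: τ₀ = Δt/γ = 37.4/1.44 = 26.0 ns

τ₀ ≈ 26.0 ns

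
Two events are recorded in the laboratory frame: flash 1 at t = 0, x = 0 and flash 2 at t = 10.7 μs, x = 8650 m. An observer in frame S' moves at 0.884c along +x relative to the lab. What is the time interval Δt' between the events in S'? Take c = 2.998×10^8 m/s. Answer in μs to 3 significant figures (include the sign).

γ = 1/√(1 − 0.884²) = 2.1391
Δt' = γ(Δt − vΔx/c²) = 2.1391 × (10.7 μs − 0.884×8650 m / (2.998×10^8 m/s))
= 2.1391 × (-14.806 μs) = -31.7 μs

Δt' ≈ -31.7 μs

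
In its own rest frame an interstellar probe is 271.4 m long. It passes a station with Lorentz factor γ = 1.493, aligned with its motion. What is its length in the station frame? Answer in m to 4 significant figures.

L ≈ 181.8 m

γ = 1.493 (given)
Length contraction: L = L₀/γ = 271.4/1.493 = 181.8 m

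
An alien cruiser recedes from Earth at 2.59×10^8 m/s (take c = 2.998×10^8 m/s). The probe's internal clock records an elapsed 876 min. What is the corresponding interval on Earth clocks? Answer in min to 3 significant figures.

Δt ≈ 1740 min

β = v/c = 2.59×10^8 / 2.998×10^8 = 0.86391
γ = 1/√(1 − 0.86391²) = 1.9855
Time dilation: Δt = γτ₀ = 1.9855 × 876 min = 1740 min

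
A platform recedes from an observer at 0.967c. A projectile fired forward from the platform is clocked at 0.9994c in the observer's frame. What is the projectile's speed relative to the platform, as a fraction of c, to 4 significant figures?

u' ≈ 0.9649c

Inverse velocity addition: u' = (u − v)/(1 − uv/c²)
= (0.9994 − 0.967)/(1 − 0.9994×0.967) = 0.03240/0.0335802 = 0.9649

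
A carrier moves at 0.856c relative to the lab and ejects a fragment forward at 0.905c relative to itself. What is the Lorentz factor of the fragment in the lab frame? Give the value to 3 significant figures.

γ ≈ 8.07

u_lab = (0.905 + 0.856)/(1 + 0.905×0.856) = 1.761/1.77468 = 0.992292
γ = 1/√(1 − 0.992292²) = 8.07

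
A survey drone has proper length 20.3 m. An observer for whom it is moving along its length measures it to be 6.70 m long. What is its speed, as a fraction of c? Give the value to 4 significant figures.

β ≈ 0.9440

γ = L₀/L = 20.3/6.70 = 3.02985
β = √(1 − 1/γ²) = 0.9440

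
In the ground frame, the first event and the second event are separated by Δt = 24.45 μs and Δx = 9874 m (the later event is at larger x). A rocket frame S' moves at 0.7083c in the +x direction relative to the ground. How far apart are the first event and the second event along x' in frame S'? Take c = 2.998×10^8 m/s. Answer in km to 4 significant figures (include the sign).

Δx' ≈ 6.633 km

γ = 1/√(1 − 0.7083²) = 1.41661
Δx' = γ(Δx − vΔt) = 1.41661 × (9874 m − 0.7083×(2.998×10^8 m/s)×24.45×10^-6 s)
= 1.41661 × (4682.08 m) = 6.633 km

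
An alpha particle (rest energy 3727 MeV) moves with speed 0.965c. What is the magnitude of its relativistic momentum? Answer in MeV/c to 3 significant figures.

p ≈ 13700 MeV/c

γ = 1/√(1 − 0.965²) = 3.8132
p = γβm₀c = 3.8132 × 0.965 × 3727 MeV/c = 13700 MeV/c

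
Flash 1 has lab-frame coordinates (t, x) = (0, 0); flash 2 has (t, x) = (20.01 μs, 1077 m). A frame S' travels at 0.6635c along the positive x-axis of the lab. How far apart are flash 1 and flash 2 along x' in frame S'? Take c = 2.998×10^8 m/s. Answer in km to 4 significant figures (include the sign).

Δx' ≈ -3.881 km

γ = 1/√(1 − 0.6635²) = 1.33658
Δx' = γ(Δx − vΔt) = 1.33658 × (1077 m − 0.6635×(2.998×10^8 m/s)×20.01×10^-6 s)
= 1.33658 × (-2903.34 m) = -3.881 km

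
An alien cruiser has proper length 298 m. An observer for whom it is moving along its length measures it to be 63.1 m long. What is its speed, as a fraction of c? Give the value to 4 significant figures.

γ = L₀/L = 298/63.1 = 4.72266
β = √(1 − 1/γ²) = 0.9773

β ≈ 0.9773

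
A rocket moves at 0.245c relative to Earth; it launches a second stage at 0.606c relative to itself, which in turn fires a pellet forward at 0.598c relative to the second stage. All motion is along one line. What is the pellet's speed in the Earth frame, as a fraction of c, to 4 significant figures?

Compose boost 2: (0.606 + 0.245)/(1 + 0.606×0.245) = 0.8510/1.14847 = 0.740986
Compose boost 3: (0.598 + 0.740986)/(1 + 0.598×0.740986) = 1.33899/1.44311 = 0.9278

u ≈ 0.9278c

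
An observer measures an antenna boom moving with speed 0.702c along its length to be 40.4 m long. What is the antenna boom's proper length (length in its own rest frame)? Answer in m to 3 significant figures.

L₀ ≈ 56.7 m

γ = 1/√(1 − 0.702²) = 1.4041
L₀ = γL = 1.4041 × 40.4 = 56.7 m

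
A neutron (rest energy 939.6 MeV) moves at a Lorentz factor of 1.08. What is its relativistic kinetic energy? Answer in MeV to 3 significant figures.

K ≈ 75.2 MeV

γ = 1.08 (given)
K = (γ − 1)m₀c² = (1.08 − 1) × 939.6 MeV = 0.080000 × 939.6 MeV = 75.2 MeV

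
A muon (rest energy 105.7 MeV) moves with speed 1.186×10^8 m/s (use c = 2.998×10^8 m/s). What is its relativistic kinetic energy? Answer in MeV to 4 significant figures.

K ≈ 9.388 MeV

β = v/c = 1.186×10^8 / 2.998×10^8 = 0.395597
γ = 1/√(1 − 0.395597²) = 1.08882
K = (γ − 1)m₀c² = (1.08882 − 1) × 105.7 MeV = 0.0888215 × 105.7 MeV = 9.388 MeV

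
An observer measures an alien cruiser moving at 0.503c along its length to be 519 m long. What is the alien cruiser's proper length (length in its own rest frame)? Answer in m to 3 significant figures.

L₀ ≈ 600 m

γ = 1/√(1 − 0.503²) = 1.1570
L₀ = γL = 1.1570 × 519 = 600 m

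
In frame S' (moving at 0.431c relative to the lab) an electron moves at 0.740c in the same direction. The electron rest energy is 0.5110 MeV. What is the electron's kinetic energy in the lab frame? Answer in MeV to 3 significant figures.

u_lab = (0.740 + 0.431)/(1 + 0.740×0.431) = 0.887834
γ = 1/√(1 − 0.887834²) = 2.1731
K = (γ − 1)m₀c² = (2.1731 − 1) × 0.5110 = 1.1731 × 0.5110 = 0.599 MeV

K ≈ 0.599 MeV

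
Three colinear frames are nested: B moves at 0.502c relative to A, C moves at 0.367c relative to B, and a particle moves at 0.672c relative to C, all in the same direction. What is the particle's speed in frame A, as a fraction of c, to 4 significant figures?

Compose boost 2: (0.367 + 0.502)/(1 + 0.367×0.502) = 0.8690/1.18423 = 0.733808
Compose boost 3: (0.672 + 0.733808)/(1 + 0.672×0.733808) = 1.40581/1.49312 = 0.9415

u ≈ 0.9415c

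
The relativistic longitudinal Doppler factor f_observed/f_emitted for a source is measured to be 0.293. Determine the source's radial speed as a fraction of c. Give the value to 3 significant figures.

f_obs/f_src = √((1−β)/(1+β)) = 0.293  ⇒  (1−β)/(1+β) = 0.085849
β = |1 − D²|/(1 + D²) = |1 − 0.085849|/(1 + 0.085849) = 0.842

β ≈ 0.842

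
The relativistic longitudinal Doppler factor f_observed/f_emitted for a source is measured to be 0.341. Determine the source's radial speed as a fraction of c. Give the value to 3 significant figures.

f_obs/f_src = √((1−β)/(1+β)) = 0.341  ⇒  (1−β)/(1+β) = 0.11628
β = |1 − D²|/(1 + D²) = |1 − 0.11628|/(1 + 0.11628) = 0.792

β ≈ 0.792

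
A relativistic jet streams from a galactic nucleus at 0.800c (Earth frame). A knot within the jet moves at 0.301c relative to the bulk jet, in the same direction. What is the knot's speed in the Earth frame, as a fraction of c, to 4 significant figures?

u ≈ 0.8873c

Relativistic velocity addition: u = (u' + v)/(1 + u'v/c²)
= (0.301 + 0.800)/(1 + 0.301×0.800) = 1.101/1.24080 = 0.8873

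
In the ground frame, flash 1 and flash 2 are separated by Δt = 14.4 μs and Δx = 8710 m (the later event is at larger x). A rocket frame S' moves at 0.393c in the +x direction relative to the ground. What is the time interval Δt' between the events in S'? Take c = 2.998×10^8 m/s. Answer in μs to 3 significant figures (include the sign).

γ = 1/√(1 − 0.393²) = 1.0875
Δt' = γ(Δt − vΔx/c²) = 1.0875 × (14.4 μs − 0.393×8710 m / (2.998×10^8 m/s))
= 1.0875 × (2.9823 μs) = 3.24 μs

Δt' ≈ 3.24 μs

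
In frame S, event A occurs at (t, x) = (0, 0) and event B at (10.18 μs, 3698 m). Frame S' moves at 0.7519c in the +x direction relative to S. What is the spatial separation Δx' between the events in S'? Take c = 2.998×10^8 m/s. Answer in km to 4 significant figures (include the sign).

γ = 1/√(1 − 0.7519²) = 1.51681
Δx' = γ(Δx − vΔt) = 1.51681 × (3698 m − 0.7519×(2.998×10^8 m/s)×10.18×10^-6 s)
= 1.51681 × (1403.23 m) = 2.128 km

Δx' ≈ 2.128 km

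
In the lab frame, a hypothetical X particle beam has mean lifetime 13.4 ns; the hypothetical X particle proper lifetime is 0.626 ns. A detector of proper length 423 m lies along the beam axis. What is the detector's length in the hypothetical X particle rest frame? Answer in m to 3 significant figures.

Time dilation ⇒ γ = Δt/τ₀ = 13.4/0.626 = 21.406
Length contraction: L = L₀/γ = 423/21.406 = 19.8 m

L ≈ 19.8 m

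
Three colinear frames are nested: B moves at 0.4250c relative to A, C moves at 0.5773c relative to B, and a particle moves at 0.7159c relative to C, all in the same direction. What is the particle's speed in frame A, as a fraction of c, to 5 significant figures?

Compose boost 2: (0.5773 + 0.4250)/(1 + 0.5773×0.4250) = 1.0023/1.245353 = 0.8048324
Compose boost 3: (0.7159 + 0.8048324)/(1 + 0.7159×0.8048324) = 1.520732/1.576179 = 0.96482

u ≈ 0.96482c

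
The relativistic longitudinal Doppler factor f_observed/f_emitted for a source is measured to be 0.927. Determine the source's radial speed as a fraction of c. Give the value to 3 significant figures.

β ≈ 0.0757

f_obs/f_src = √((1−β)/(1+β)) = 0.927  ⇒  (1−β)/(1+β) = 0.85933
β = |1 − D²|/(1 + D²) = |1 − 0.85933|/(1 + 0.85933) = 0.0757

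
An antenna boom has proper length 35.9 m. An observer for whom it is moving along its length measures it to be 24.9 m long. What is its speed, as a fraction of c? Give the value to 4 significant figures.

γ = L₀/L = 35.9/24.9 = 1.44177
β = √(1 − 1/γ²) = 0.7204

β ≈ 0.7204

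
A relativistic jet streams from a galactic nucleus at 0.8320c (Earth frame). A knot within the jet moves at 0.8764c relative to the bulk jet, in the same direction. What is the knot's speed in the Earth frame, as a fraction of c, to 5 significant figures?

Relativistic velocity addition: u = (u' + v)/(1 + u'v/c²)
= (0.8764 + 0.8320)/(1 + 0.8764×0.8320) = 1.7084/1.729165 = 0.98799

u ≈ 0.98799c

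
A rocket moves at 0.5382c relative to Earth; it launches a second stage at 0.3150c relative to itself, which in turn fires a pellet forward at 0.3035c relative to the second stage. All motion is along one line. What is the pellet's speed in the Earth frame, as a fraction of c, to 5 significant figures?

u ≈ 0.84576c

Compose boost 2: (0.3150 + 0.5382)/(1 + 0.3150×0.5382) = 0.85320/1.169533 = 0.7295220
Compose boost 3: (0.3035 + 0.7295220)/(1 + 0.3035×0.7295220) = 1.033022/1.221410 = 0.84576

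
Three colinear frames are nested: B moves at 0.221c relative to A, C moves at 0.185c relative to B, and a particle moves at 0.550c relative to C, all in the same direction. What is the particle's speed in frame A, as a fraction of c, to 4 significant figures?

u ≈ 0.7740c

Compose boost 2: (0.185 + 0.221)/(1 + 0.185×0.221) = 0.4060/1.04089 = 0.390053
Compose boost 3: (0.550 + 0.390053)/(1 + 0.550×0.390053) = 0.940053/1.21453 = 0.7740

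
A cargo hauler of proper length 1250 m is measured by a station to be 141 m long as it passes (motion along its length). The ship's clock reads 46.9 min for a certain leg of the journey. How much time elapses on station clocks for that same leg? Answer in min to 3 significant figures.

Δt ≈ 416 min

Length contraction ⇒ γ = L₀/L = 1250/141 = 8.8652
Time dilation: Δt = γτ₀ = 8.8652 × 46.9 min = 416 min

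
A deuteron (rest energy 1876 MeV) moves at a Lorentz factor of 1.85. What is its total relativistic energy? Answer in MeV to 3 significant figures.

γ = 1.85 (given)
E = γm₀c² = 1.85 × 1876 MeV = 3470 MeV

E ≈ 3470 MeV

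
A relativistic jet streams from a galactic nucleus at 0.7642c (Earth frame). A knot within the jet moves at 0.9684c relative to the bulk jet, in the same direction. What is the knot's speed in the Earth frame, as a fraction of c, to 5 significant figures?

u ≈ 0.99572c

Relativistic velocity addition: u = (u' + v)/(1 + u'v/c²)
= (0.9684 + 0.7642)/(1 + 0.9684×0.7642) = 1.7326/1.740051 = 0.99572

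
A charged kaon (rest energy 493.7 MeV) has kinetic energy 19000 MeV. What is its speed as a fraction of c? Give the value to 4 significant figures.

γ = 1 + K/(m₀c²) = 1 + 19000/493.7 = 39.4849
β = √(1 − 1/γ²) = 0.9997

β ≈ 0.9997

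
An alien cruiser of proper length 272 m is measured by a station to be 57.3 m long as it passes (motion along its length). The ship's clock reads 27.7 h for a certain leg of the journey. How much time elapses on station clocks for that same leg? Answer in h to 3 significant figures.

Δt ≈ 131 h

Length contraction ⇒ γ = L₀/L = 272/57.3 = 4.7469
Time dilation: Δt = γτ₀ = 4.7469 × 27.7 h = 131 h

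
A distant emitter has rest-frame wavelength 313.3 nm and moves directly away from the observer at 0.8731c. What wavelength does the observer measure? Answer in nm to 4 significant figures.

λ_obs ≈ 1204 nm

Relativistic Doppler: λ_obs = λ_src √((1+β)/(1−β))
= 313.3 × √(1.87310/0.126900) = 313.3 × 3.84193 = 1204 nm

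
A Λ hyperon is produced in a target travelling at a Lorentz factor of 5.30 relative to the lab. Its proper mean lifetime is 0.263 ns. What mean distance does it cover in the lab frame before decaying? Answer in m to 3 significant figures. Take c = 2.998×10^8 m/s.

β = √(1 − 1/γ²) = √(1 − 1/5.30²) = 0.98204
Dilated lifetime: Δt = γτ₀ = 5.30 × 0.263 ns = 1.3939 ns
d = vΔt = 0.98204c × 1.3939 ns = 2.9442×10^8 m/s × 1.3939×10^-9 s = 0.410 m

d ≈ 0.410 m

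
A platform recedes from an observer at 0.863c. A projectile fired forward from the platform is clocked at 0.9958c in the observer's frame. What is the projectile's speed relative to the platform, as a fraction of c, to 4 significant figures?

u' ≈ 0.9444c

Inverse velocity addition: u' = (u − v)/(1 − uv/c²)
= (0.9958 − 0.863)/(1 − 0.9958×0.863) = 0.1328/0.140625 = 0.9444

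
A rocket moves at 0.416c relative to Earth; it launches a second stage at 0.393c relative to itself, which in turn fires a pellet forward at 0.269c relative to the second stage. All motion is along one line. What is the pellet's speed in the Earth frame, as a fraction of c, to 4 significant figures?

Compose boost 2: (0.393 + 0.416)/(1 + 0.393×0.416) = 0.8090/1.16349 = 0.695323
Compose boost 3: (0.269 + 0.695323)/(1 + 0.269×0.695323) = 0.964323/1.18704 = 0.8124

u ≈ 0.8124c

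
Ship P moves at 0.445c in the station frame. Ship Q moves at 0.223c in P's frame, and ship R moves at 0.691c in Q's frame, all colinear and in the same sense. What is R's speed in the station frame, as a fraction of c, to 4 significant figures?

Compose boost 2: (0.223 + 0.445)/(1 + 0.223×0.445) = 0.6680/1.09923 = 0.607695
Compose boost 3: (0.691 + 0.607695)/(1 + 0.691×0.607695) = 1.29870/1.41992 = 0.9146

u ≈ 0.9146c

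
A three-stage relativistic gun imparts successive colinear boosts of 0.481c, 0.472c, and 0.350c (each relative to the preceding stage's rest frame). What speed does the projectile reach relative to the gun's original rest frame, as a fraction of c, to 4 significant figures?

Compose boost 2: (0.472 + 0.481)/(1 + 0.472×0.481) = 0.9530/1.22703 = 0.776671
Compose boost 3: (0.350 + 0.776671)/(1 + 0.350×0.776671) = 1.12667/1.27183 = 0.8859

u ≈ 0.8859c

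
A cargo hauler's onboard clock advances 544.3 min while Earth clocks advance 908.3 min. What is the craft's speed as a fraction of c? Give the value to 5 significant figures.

γ = Δt/τ₀ = 908.3/544.3 = 1.668749
β = √(1 − 1/γ²) = √(1 − 1/1.668749²) = 0.80056

β ≈ 0.80056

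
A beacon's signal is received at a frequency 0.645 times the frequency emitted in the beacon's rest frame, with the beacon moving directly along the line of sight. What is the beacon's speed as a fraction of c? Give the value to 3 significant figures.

β ≈ 0.412

f_obs/f_src = √((1−β)/(1+β)) = 0.645  ⇒  (1−β)/(1+β) = 0.41603
β = |1 − D²|/(1 + D²) = |1 − 0.41603|/(1 + 0.41603) = 0.412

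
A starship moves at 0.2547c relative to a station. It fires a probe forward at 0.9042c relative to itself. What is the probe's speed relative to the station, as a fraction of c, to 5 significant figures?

u ≈ 0.94197c

Relativistic velocity addition: u = (u' + v)/(1 + u'v/c²)
= (0.9042 + 0.2547)/(1 + 0.9042×0.2547) = 1.1589/1.230300 = 0.94197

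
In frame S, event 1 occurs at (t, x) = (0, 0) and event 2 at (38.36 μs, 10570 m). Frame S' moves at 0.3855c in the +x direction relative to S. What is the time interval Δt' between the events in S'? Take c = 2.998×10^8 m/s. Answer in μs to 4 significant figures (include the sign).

Δt' ≈ 26.84 μs

γ = 1/√(1 − 0.3855²) = 1.08377
Δt' = γ(Δt − vΔx/c²) = 1.08377 × (38.36 μs − 0.3855×10570 m / (2.998×10^8 m/s))
= 1.08377 × (24.7685 μs) = 26.84 μs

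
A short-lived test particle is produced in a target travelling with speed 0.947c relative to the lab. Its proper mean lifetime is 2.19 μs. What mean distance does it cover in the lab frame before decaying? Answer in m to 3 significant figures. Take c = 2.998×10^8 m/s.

d ≈ 1940 m

γ = 1/√(1 − 0.947²) = 3.1130
Dilated lifetime: Δt = γτ₀ = 3.1130 × 2.19 μs = 6.8175 μs
d = vΔt = 0.947c × 6.8175 μs = 2.8391×10^8 m/s × 6.8175×10^-6 s = 1940 m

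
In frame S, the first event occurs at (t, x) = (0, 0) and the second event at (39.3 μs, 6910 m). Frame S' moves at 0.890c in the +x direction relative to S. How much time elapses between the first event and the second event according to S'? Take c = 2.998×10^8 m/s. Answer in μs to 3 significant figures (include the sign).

Δt' ≈ 41.2 μs

γ = 1/√(1 − 0.890²) = 2.1932
Δt' = γ(Δt − vΔx/c²) = 2.1932 × (39.3 μs − 0.890×6910 m / (2.998×10^8 m/s))
= 2.1932 × (18.787 μs) = 41.2 μs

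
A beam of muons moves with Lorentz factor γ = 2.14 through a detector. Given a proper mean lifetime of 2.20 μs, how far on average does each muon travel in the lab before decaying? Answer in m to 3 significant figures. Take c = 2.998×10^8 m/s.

β = √(1 − 1/γ²) = √(1 − 1/2.14²) = 0.88410
Dilated lifetime: Δt = γτ₀ = 2.14 × 2.20 μs = 4.7080 μs
d = vΔt = 0.88410c × 4.7080 μs = 2.6505×10^8 m/s × 4.7080×10^-6 s = 1250 m

d ≈ 1250 m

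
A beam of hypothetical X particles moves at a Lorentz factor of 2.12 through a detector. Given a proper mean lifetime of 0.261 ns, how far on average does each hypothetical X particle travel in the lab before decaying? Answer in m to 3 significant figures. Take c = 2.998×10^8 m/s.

β = √(1 − 1/γ²) = √(1 − 1/2.12²) = 0.88176
Dilated lifetime: Δt = γτ₀ = 2.12 × 0.261 ns = 0.55332 ns
d = vΔt = 0.88176c × 0.55332 ns = 2.6435×10^8 m/s × 5.5332×10^-10 s = 0.146 m

d ≈ 0.146 m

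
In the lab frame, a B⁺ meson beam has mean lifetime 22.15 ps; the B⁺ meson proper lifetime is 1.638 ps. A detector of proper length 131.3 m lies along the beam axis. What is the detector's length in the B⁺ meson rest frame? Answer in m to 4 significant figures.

Time dilation ⇒ γ = Δt/τ₀ = 22.15/1.638 = 13.5226
Length contraction: L = L₀/γ = 131.3/13.5226 = 9.710 m

L ≈ 9.710 m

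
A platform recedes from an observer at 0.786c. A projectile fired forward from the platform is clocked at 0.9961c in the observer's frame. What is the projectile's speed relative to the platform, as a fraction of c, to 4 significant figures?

Inverse velocity addition: u' = (u − v)/(1 − uv/c²)
= (0.9961 − 0.786)/(1 − 0.9961×0.786) = 0.2101/0.217065 = 0.9679

u' ≈ 0.9679c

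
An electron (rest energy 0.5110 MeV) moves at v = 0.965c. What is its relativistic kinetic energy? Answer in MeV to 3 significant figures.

γ = 1/√(1 − 0.965²) = 3.8132
K = (γ − 1)m₀c² = (3.8132 − 1) × 0.5110 MeV = 2.8132 × 0.5110 MeV = 1.44 MeV

K ≈ 1.44 MeV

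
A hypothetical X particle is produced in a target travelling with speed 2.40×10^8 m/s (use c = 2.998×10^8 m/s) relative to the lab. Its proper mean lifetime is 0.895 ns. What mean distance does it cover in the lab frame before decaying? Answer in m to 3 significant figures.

β = v/c = 2.40×10^8 / 2.998×10^8 = 0.80053
γ = 1/√(1 − 0.80053²) = 1.6686
Dilated lifetime: Δt = γτ₀ = 1.6686 × 0.895 ns = 1.4934 ns
d = vΔt = 0.80053c × 1.4934 ns = 2.4000×10^8 m/s × 1.4934×10^-9 s = 0.358 m

d ≈ 0.358 m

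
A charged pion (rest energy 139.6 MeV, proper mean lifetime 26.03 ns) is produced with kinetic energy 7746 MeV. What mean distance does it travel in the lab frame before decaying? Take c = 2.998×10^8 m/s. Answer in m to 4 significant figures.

d ≈ 440.7 m

γ = 1 + K/(m₀c²) = 1 + 7746/139.6 = 56.4871
β = √(1 − 1/γ²) = 0.999843
Dilated lifetime: γτ₀ = 56.4871 × 26.03 ns = 1470.36 ns
d = βc·γτ₀ = 0.999843 × (2.998×10^8 m/s) × 1.47036×10^-6 s = 440.7 m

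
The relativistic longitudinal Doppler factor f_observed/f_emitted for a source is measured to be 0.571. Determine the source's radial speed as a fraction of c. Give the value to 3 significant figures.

f_obs/f_src = √((1−β)/(1+β)) = 0.571  ⇒  (1−β)/(1+β) = 0.32604
β = |1 − D²|/(1 + D²) = |1 − 0.32604|/(1 + 0.32604) = 0.508

β ≈ 0.508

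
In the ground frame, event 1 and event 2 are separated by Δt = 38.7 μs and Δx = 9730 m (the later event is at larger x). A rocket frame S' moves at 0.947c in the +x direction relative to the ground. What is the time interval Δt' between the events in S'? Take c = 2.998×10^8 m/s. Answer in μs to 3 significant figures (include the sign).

Δt' ≈ 24.8 μs

γ = 1/√(1 − 0.947²) = 3.1130
Δt' = γ(Δt − vΔx/c²) = 3.1130 × (38.7 μs − 0.947×9730 m / (2.998×10^8 m/s))
= 3.1130 × (7.9651 μs) = 24.8 μs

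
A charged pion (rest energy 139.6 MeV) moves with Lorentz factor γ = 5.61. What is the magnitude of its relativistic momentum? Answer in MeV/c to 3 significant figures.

p ≈ 771 MeV/c

β = √(1 − 1/γ²) = √(1 − 1/5.61²) = 0.98398
p = γβm₀c = 5.61 × 0.98398 × 139.6 MeV/c = 771 MeV/c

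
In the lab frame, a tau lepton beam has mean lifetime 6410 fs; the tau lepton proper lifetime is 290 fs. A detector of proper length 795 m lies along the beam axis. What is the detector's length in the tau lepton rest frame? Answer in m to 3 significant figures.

Time dilation ⇒ γ = Δt/τ₀ = 6410/290 = 22.103
Length contraction: L = L₀/γ = 795/22.103 = 36.0 m

L ≈ 36.0 m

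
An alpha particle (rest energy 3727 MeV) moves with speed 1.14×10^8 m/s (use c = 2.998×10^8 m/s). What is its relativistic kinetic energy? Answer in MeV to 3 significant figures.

β = v/c = 1.14×10^8 / 2.998×10^8 = 0.38025
γ = 1/√(1 − 0.38025²) = 1.0812
K = (γ − 1)m₀c² = (1.0812 − 1) × 3727 MeV = 0.081219 × 3727 MeV = 303 MeV

K ≈ 303 MeV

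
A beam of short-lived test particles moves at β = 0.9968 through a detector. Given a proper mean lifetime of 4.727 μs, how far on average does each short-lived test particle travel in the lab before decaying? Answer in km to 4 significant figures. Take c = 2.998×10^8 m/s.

d ≈ 17.67 km

γ = 1/√(1 − 0.9968²) = 12.5100
Dilated lifetime: Δt = γτ₀ = 12.5100 × 4.727 μs = 59.1348 μs
d = vΔt = 0.9968c × 59.1348 μs = 2.98841×10^8 m/s × 5.91348×10^-5 s = 17.67 km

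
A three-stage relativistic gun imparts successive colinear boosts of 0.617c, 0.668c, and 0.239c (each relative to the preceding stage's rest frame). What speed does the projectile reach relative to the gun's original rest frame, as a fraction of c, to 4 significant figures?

u ≈ 0.9437c

Compose boost 2: (0.668 + 0.617)/(1 + 0.668×0.617) = 1.285/1.41216 = 0.909956
Compose boost 3: (0.239 + 0.909956)/(1 + 0.239×0.909956) = 1.14896/1.21748 = 0.9437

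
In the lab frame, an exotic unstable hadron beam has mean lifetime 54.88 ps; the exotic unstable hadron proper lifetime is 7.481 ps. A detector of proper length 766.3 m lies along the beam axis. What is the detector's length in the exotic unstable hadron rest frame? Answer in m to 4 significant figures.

L ≈ 104.5 m

Time dilation ⇒ γ = Δt/τ₀ = 54.88/7.481 = 7.33592
Length contraction: L = L₀/γ = 766.3/7.33592 = 104.5 m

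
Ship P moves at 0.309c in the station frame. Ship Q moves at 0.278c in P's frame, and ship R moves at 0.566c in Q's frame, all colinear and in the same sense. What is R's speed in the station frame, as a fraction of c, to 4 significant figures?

u ≈ 0.8473c

Compose boost 2: (0.278 + 0.309)/(1 + 0.278×0.309) = 0.5870/1.08590 = 0.540564
Compose boost 3: (0.566 + 0.540564)/(1 + 0.566×0.540564) = 1.10656/1.30596 = 0.8473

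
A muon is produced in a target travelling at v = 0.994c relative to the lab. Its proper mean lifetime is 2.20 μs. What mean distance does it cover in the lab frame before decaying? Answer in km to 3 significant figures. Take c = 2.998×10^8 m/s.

d ≈ 5.99 km

γ = 1/√(1 − 0.994²) = 9.1424
Dilated lifetime: Δt = γτ₀ = 9.1424 × 2.20 μs = 20.113 μs
d = vΔt = 0.994c × 20.113 μs = 2.9800×10^8 m/s × 2.0113×10^-5 s = 5.99 km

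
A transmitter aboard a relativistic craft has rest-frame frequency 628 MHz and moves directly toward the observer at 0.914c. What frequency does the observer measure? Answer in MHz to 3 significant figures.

f_obs ≈ 2960 MHz

Relativistic Doppler: f_obs = f_src √((1+β)/(1−β))
= 628 × √(1.9140/0.086000) = 628 × 4.7176 = 2960 MHz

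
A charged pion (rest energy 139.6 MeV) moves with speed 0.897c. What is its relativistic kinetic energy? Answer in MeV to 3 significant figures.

γ = 1/√(1 − 0.897²) = 2.2623
K = (γ − 1)m₀c² = (2.2623 − 1) × 139.6 MeV = 1.2623 × 139.6 MeV = 176 MeV

K ≈ 176 MeV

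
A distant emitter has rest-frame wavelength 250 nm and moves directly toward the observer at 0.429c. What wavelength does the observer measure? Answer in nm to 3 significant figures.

Relativistic Doppler: λ_obs = λ_src √((1−β)/(1+β))
= 250 × √(0.57100/1.4290) = 250 × 0.63212 = 158 nm

λ_obs ≈ 158 nm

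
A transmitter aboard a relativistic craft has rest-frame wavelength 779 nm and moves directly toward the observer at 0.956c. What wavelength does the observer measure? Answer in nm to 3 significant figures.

λ_obs ≈ 117 nm

Relativistic Doppler: λ_obs = λ_src √((1−β)/(1+β))
= 779 × √(0.044000/1.9560) = 779 × 0.14998 = 117 nm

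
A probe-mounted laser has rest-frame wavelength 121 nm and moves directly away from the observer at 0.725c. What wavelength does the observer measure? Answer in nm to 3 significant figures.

Relativistic Doppler: λ_obs = λ_src √((1+β)/(1−β))
= 121 × √(1.7250/0.27500) = 121 × 2.5045 = 303 nm

λ_obs ≈ 303 nm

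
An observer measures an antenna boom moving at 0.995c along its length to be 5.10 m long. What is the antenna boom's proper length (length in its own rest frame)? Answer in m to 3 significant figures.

L₀ ≈ 51.1 m

γ = 1/√(1 − 0.995²) = 10.013
L₀ = γL = 10.013 × 5.10 = 51.1 m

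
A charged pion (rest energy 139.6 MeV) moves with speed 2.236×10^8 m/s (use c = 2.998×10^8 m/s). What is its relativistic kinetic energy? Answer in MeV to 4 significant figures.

β = v/c = 2.236×10^8 / 2.998×10^8 = 0.745831
γ = 1/√(1 − 0.745831²) = 1.50120
K = (γ − 1)m₀c² = (1.50120 − 1) × 139.6 MeV = 0.501196 × 139.6 MeV = 69.97 MeV

K ≈ 69.97 MeV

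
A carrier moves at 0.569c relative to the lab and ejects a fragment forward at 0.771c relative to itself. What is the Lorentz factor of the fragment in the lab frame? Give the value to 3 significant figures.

u_lab = (0.771 + 0.569)/(1 + 0.771×0.569) = 1.340/1.43870 = 0.931397
γ = 1/√(1 − 0.931397²) = 2.75

γ ≈ 2.75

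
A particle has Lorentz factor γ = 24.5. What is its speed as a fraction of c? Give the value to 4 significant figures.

β = √(1 − 1/γ²) = √(1 − 1/24.5²) = √(0.998334) = 0.9992

β ≈ 0.9992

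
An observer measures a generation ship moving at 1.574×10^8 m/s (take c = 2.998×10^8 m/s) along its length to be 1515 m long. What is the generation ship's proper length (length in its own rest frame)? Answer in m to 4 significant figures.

β = v/c = 1.574×10^8 / 2.998×10^8 = 0.525017
γ = 1/√(1 − 0.525017²) = 1.17496
L₀ = γL = 1.17496 × 1515 = 1780 m

L₀ ≈ 1780 m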